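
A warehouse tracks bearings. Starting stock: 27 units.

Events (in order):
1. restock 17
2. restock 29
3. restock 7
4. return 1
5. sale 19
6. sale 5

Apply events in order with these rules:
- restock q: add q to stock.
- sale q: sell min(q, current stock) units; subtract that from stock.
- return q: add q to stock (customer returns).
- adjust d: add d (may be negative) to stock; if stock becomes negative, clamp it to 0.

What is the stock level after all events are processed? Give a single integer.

Processing events:
Start: stock = 27
  Event 1 (restock 17): 27 + 17 = 44
  Event 2 (restock 29): 44 + 29 = 73
  Event 3 (restock 7): 73 + 7 = 80
  Event 4 (return 1): 80 + 1 = 81
  Event 5 (sale 19): sell min(19,81)=19. stock: 81 - 19 = 62. total_sold = 19
  Event 6 (sale 5): sell min(5,62)=5. stock: 62 - 5 = 57. total_sold = 24
Final: stock = 57, total_sold = 24

Answer: 57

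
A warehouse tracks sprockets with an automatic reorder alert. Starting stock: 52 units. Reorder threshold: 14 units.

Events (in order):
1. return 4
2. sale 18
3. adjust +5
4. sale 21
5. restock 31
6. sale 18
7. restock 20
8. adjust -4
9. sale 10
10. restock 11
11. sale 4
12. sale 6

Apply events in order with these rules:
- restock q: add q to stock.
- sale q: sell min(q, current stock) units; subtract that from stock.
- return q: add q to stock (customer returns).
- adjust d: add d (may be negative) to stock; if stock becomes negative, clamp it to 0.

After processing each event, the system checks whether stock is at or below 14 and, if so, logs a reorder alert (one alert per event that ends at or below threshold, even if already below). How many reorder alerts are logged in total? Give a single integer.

Answer: 0

Derivation:
Processing events:
Start: stock = 52
  Event 1 (return 4): 52 + 4 = 56
  Event 2 (sale 18): sell min(18,56)=18. stock: 56 - 18 = 38. total_sold = 18
  Event 3 (adjust +5): 38 + 5 = 43
  Event 4 (sale 21): sell min(21,43)=21. stock: 43 - 21 = 22. total_sold = 39
  Event 5 (restock 31): 22 + 31 = 53
  Event 6 (sale 18): sell min(18,53)=18. stock: 53 - 18 = 35. total_sold = 57
  Event 7 (restock 20): 35 + 20 = 55
  Event 8 (adjust -4): 55 + -4 = 51
  Event 9 (sale 10): sell min(10,51)=10. stock: 51 - 10 = 41. total_sold = 67
  Event 10 (restock 11): 41 + 11 = 52
  Event 11 (sale 4): sell min(4,52)=4. stock: 52 - 4 = 48. total_sold = 71
  Event 12 (sale 6): sell min(6,48)=6. stock: 48 - 6 = 42. total_sold = 77
Final: stock = 42, total_sold = 77

Checking against threshold 14:
  After event 1: stock=56 > 14
  After event 2: stock=38 > 14
  After event 3: stock=43 > 14
  After event 4: stock=22 > 14
  After event 5: stock=53 > 14
  After event 6: stock=35 > 14
  After event 7: stock=55 > 14
  After event 8: stock=51 > 14
  After event 9: stock=41 > 14
  After event 10: stock=52 > 14
  After event 11: stock=48 > 14
  After event 12: stock=42 > 14
Alert events: []. Count = 0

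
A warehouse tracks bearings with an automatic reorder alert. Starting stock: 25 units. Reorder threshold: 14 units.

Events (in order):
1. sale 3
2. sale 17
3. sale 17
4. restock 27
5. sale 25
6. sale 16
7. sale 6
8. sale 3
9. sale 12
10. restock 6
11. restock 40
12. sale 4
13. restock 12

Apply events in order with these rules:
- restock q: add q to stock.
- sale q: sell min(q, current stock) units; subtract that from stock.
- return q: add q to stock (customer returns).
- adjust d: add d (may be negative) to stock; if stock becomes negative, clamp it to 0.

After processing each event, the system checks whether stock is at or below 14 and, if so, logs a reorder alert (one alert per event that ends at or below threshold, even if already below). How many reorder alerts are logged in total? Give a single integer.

Processing events:
Start: stock = 25
  Event 1 (sale 3): sell min(3,25)=3. stock: 25 - 3 = 22. total_sold = 3
  Event 2 (sale 17): sell min(17,22)=17. stock: 22 - 17 = 5. total_sold = 20
  Event 3 (sale 17): sell min(17,5)=5. stock: 5 - 5 = 0. total_sold = 25
  Event 4 (restock 27): 0 + 27 = 27
  Event 5 (sale 25): sell min(25,27)=25. stock: 27 - 25 = 2. total_sold = 50
  Event 6 (sale 16): sell min(16,2)=2. stock: 2 - 2 = 0. total_sold = 52
  Event 7 (sale 6): sell min(6,0)=0. stock: 0 - 0 = 0. total_sold = 52
  Event 8 (sale 3): sell min(3,0)=0. stock: 0 - 0 = 0. total_sold = 52
  Event 9 (sale 12): sell min(12,0)=0. stock: 0 - 0 = 0. total_sold = 52
  Event 10 (restock 6): 0 + 6 = 6
  Event 11 (restock 40): 6 + 40 = 46
  Event 12 (sale 4): sell min(4,46)=4. stock: 46 - 4 = 42. total_sold = 56
  Event 13 (restock 12): 42 + 12 = 54
Final: stock = 54, total_sold = 56

Checking against threshold 14:
  After event 1: stock=22 > 14
  After event 2: stock=5 <= 14 -> ALERT
  After event 3: stock=0 <= 14 -> ALERT
  After event 4: stock=27 > 14
  After event 5: stock=2 <= 14 -> ALERT
  After event 6: stock=0 <= 14 -> ALERT
  After event 7: stock=0 <= 14 -> ALERT
  After event 8: stock=0 <= 14 -> ALERT
  After event 9: stock=0 <= 14 -> ALERT
  After event 10: stock=6 <= 14 -> ALERT
  After event 11: stock=46 > 14
  After event 12: stock=42 > 14
  After event 13: stock=54 > 14
Alert events: [2, 3, 5, 6, 7, 8, 9, 10]. Count = 8

Answer: 8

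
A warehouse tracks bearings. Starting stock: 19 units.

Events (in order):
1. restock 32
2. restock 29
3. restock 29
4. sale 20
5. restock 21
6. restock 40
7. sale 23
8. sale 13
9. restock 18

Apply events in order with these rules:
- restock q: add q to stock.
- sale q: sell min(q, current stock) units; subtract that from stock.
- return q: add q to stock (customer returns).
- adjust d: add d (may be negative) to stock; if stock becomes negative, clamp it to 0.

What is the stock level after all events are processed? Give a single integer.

Processing events:
Start: stock = 19
  Event 1 (restock 32): 19 + 32 = 51
  Event 2 (restock 29): 51 + 29 = 80
  Event 3 (restock 29): 80 + 29 = 109
  Event 4 (sale 20): sell min(20,109)=20. stock: 109 - 20 = 89. total_sold = 20
  Event 5 (restock 21): 89 + 21 = 110
  Event 6 (restock 40): 110 + 40 = 150
  Event 7 (sale 23): sell min(23,150)=23. stock: 150 - 23 = 127. total_sold = 43
  Event 8 (sale 13): sell min(13,127)=13. stock: 127 - 13 = 114. total_sold = 56
  Event 9 (restock 18): 114 + 18 = 132
Final: stock = 132, total_sold = 56

Answer: 132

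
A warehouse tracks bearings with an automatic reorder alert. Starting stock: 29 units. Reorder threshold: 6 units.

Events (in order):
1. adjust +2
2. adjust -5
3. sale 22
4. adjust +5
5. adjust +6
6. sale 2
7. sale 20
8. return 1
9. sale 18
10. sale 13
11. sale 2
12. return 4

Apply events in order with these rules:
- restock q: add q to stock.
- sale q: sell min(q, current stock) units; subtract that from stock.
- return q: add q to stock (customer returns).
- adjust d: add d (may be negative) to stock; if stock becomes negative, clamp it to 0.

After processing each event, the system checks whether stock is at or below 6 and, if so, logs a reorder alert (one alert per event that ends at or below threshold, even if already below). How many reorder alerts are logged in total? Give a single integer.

Processing events:
Start: stock = 29
  Event 1 (adjust +2): 29 + 2 = 31
  Event 2 (adjust -5): 31 + -5 = 26
  Event 3 (sale 22): sell min(22,26)=22. stock: 26 - 22 = 4. total_sold = 22
  Event 4 (adjust +5): 4 + 5 = 9
  Event 5 (adjust +6): 9 + 6 = 15
  Event 6 (sale 2): sell min(2,15)=2. stock: 15 - 2 = 13. total_sold = 24
  Event 7 (sale 20): sell min(20,13)=13. stock: 13 - 13 = 0. total_sold = 37
  Event 8 (return 1): 0 + 1 = 1
  Event 9 (sale 18): sell min(18,1)=1. stock: 1 - 1 = 0. total_sold = 38
  Event 10 (sale 13): sell min(13,0)=0. stock: 0 - 0 = 0. total_sold = 38
  Event 11 (sale 2): sell min(2,0)=0. stock: 0 - 0 = 0. total_sold = 38
  Event 12 (return 4): 0 + 4 = 4
Final: stock = 4, total_sold = 38

Checking against threshold 6:
  After event 1: stock=31 > 6
  After event 2: stock=26 > 6
  After event 3: stock=4 <= 6 -> ALERT
  After event 4: stock=9 > 6
  After event 5: stock=15 > 6
  After event 6: stock=13 > 6
  After event 7: stock=0 <= 6 -> ALERT
  After event 8: stock=1 <= 6 -> ALERT
  After event 9: stock=0 <= 6 -> ALERT
  After event 10: stock=0 <= 6 -> ALERT
  After event 11: stock=0 <= 6 -> ALERT
  After event 12: stock=4 <= 6 -> ALERT
Alert events: [3, 7, 8, 9, 10, 11, 12]. Count = 7

Answer: 7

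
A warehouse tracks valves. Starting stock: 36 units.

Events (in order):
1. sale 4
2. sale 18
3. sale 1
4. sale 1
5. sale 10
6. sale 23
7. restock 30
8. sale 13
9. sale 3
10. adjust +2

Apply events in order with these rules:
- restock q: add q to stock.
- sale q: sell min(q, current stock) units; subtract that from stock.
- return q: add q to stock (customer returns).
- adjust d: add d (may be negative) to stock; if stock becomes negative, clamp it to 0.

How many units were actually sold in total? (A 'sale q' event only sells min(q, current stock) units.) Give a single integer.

Processing events:
Start: stock = 36
  Event 1 (sale 4): sell min(4,36)=4. stock: 36 - 4 = 32. total_sold = 4
  Event 2 (sale 18): sell min(18,32)=18. stock: 32 - 18 = 14. total_sold = 22
  Event 3 (sale 1): sell min(1,14)=1. stock: 14 - 1 = 13. total_sold = 23
  Event 4 (sale 1): sell min(1,13)=1. stock: 13 - 1 = 12. total_sold = 24
  Event 5 (sale 10): sell min(10,12)=10. stock: 12 - 10 = 2. total_sold = 34
  Event 6 (sale 23): sell min(23,2)=2. stock: 2 - 2 = 0. total_sold = 36
  Event 7 (restock 30): 0 + 30 = 30
  Event 8 (sale 13): sell min(13,30)=13. stock: 30 - 13 = 17. total_sold = 49
  Event 9 (sale 3): sell min(3,17)=3. stock: 17 - 3 = 14. total_sold = 52
  Event 10 (adjust +2): 14 + 2 = 16
Final: stock = 16, total_sold = 52

Answer: 52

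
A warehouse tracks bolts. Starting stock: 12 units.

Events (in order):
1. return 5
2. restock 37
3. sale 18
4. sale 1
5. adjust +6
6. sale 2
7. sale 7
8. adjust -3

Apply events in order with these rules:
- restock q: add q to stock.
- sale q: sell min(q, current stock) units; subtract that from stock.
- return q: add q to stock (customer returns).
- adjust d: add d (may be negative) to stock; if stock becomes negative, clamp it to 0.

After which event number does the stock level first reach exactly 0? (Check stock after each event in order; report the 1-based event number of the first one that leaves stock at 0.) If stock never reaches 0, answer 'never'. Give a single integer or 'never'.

Answer: never

Derivation:
Processing events:
Start: stock = 12
  Event 1 (return 5): 12 + 5 = 17
  Event 2 (restock 37): 17 + 37 = 54
  Event 3 (sale 18): sell min(18,54)=18. stock: 54 - 18 = 36. total_sold = 18
  Event 4 (sale 1): sell min(1,36)=1. stock: 36 - 1 = 35. total_sold = 19
  Event 5 (adjust +6): 35 + 6 = 41
  Event 6 (sale 2): sell min(2,41)=2. stock: 41 - 2 = 39. total_sold = 21
  Event 7 (sale 7): sell min(7,39)=7. stock: 39 - 7 = 32. total_sold = 28
  Event 8 (adjust -3): 32 + -3 = 29
Final: stock = 29, total_sold = 28

Stock never reaches 0.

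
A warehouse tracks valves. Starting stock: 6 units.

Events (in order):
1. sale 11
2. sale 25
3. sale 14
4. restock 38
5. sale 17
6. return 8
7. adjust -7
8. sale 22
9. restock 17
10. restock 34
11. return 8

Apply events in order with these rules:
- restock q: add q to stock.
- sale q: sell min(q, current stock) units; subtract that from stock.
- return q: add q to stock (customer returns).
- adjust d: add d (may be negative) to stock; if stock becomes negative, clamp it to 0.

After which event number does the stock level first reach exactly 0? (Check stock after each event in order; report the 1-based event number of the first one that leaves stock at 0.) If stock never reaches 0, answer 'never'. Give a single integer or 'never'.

Processing events:
Start: stock = 6
  Event 1 (sale 11): sell min(11,6)=6. stock: 6 - 6 = 0. total_sold = 6
  Event 2 (sale 25): sell min(25,0)=0. stock: 0 - 0 = 0. total_sold = 6
  Event 3 (sale 14): sell min(14,0)=0. stock: 0 - 0 = 0. total_sold = 6
  Event 4 (restock 38): 0 + 38 = 38
  Event 5 (sale 17): sell min(17,38)=17. stock: 38 - 17 = 21. total_sold = 23
  Event 6 (return 8): 21 + 8 = 29
  Event 7 (adjust -7): 29 + -7 = 22
  Event 8 (sale 22): sell min(22,22)=22. stock: 22 - 22 = 0. total_sold = 45
  Event 9 (restock 17): 0 + 17 = 17
  Event 10 (restock 34): 17 + 34 = 51
  Event 11 (return 8): 51 + 8 = 59
Final: stock = 59, total_sold = 45

First zero at event 1.

Answer: 1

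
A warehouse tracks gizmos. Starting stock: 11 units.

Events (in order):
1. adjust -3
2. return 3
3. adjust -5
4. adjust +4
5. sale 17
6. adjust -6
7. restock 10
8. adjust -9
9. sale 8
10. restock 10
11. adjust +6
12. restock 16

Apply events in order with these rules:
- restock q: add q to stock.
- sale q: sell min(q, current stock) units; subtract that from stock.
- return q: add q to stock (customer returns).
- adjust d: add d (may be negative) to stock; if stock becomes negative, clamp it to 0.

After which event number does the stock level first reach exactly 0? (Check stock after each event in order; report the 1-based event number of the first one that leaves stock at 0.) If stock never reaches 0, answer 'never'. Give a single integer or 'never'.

Answer: 5

Derivation:
Processing events:
Start: stock = 11
  Event 1 (adjust -3): 11 + -3 = 8
  Event 2 (return 3): 8 + 3 = 11
  Event 3 (adjust -5): 11 + -5 = 6
  Event 4 (adjust +4): 6 + 4 = 10
  Event 5 (sale 17): sell min(17,10)=10. stock: 10 - 10 = 0. total_sold = 10
  Event 6 (adjust -6): 0 + -6 = 0 (clamped to 0)
  Event 7 (restock 10): 0 + 10 = 10
  Event 8 (adjust -9): 10 + -9 = 1
  Event 9 (sale 8): sell min(8,1)=1. stock: 1 - 1 = 0. total_sold = 11
  Event 10 (restock 10): 0 + 10 = 10
  Event 11 (adjust +6): 10 + 6 = 16
  Event 12 (restock 16): 16 + 16 = 32
Final: stock = 32, total_sold = 11

First zero at event 5.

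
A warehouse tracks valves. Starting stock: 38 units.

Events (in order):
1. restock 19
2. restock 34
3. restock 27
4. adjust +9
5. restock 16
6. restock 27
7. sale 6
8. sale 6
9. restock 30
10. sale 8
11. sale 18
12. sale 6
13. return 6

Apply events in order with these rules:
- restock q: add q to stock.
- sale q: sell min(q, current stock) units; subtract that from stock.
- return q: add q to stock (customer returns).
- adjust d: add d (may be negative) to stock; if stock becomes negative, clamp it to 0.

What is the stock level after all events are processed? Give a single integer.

Answer: 162

Derivation:
Processing events:
Start: stock = 38
  Event 1 (restock 19): 38 + 19 = 57
  Event 2 (restock 34): 57 + 34 = 91
  Event 3 (restock 27): 91 + 27 = 118
  Event 4 (adjust +9): 118 + 9 = 127
  Event 5 (restock 16): 127 + 16 = 143
  Event 6 (restock 27): 143 + 27 = 170
  Event 7 (sale 6): sell min(6,170)=6. stock: 170 - 6 = 164. total_sold = 6
  Event 8 (sale 6): sell min(6,164)=6. stock: 164 - 6 = 158. total_sold = 12
  Event 9 (restock 30): 158 + 30 = 188
  Event 10 (sale 8): sell min(8,188)=8. stock: 188 - 8 = 180. total_sold = 20
  Event 11 (sale 18): sell min(18,180)=18. stock: 180 - 18 = 162. total_sold = 38
  Event 12 (sale 6): sell min(6,162)=6. stock: 162 - 6 = 156. total_sold = 44
  Event 13 (return 6): 156 + 6 = 162
Final: stock = 162, total_sold = 44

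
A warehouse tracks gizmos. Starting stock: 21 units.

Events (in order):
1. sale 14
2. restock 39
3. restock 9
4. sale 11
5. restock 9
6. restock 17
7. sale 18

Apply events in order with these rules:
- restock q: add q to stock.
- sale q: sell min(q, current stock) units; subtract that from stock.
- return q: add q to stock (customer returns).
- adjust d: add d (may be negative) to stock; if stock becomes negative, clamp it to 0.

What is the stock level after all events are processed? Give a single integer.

Processing events:
Start: stock = 21
  Event 1 (sale 14): sell min(14,21)=14. stock: 21 - 14 = 7. total_sold = 14
  Event 2 (restock 39): 7 + 39 = 46
  Event 3 (restock 9): 46 + 9 = 55
  Event 4 (sale 11): sell min(11,55)=11. stock: 55 - 11 = 44. total_sold = 25
  Event 5 (restock 9): 44 + 9 = 53
  Event 6 (restock 17): 53 + 17 = 70
  Event 7 (sale 18): sell min(18,70)=18. stock: 70 - 18 = 52. total_sold = 43
Final: stock = 52, total_sold = 43

Answer: 52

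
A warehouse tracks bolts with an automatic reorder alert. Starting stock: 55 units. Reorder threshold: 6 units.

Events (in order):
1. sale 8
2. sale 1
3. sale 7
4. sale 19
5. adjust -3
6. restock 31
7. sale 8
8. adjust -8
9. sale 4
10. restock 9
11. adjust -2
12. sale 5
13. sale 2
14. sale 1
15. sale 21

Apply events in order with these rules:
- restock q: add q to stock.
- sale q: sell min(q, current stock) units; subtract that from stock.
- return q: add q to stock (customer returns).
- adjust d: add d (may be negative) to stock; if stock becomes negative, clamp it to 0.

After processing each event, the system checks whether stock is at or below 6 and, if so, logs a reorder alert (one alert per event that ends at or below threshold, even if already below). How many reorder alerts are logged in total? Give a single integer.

Answer: 1

Derivation:
Processing events:
Start: stock = 55
  Event 1 (sale 8): sell min(8,55)=8. stock: 55 - 8 = 47. total_sold = 8
  Event 2 (sale 1): sell min(1,47)=1. stock: 47 - 1 = 46. total_sold = 9
  Event 3 (sale 7): sell min(7,46)=7. stock: 46 - 7 = 39. total_sold = 16
  Event 4 (sale 19): sell min(19,39)=19. stock: 39 - 19 = 20. total_sold = 35
  Event 5 (adjust -3): 20 + -3 = 17
  Event 6 (restock 31): 17 + 31 = 48
  Event 7 (sale 8): sell min(8,48)=8. stock: 48 - 8 = 40. total_sold = 43
  Event 8 (adjust -8): 40 + -8 = 32
  Event 9 (sale 4): sell min(4,32)=4. stock: 32 - 4 = 28. total_sold = 47
  Event 10 (restock 9): 28 + 9 = 37
  Event 11 (adjust -2): 37 + -2 = 35
  Event 12 (sale 5): sell min(5,35)=5. stock: 35 - 5 = 30. total_sold = 52
  Event 13 (sale 2): sell min(2,30)=2. stock: 30 - 2 = 28. total_sold = 54
  Event 14 (sale 1): sell min(1,28)=1. stock: 28 - 1 = 27. total_sold = 55
  Event 15 (sale 21): sell min(21,27)=21. stock: 27 - 21 = 6. total_sold = 76
Final: stock = 6, total_sold = 76

Checking against threshold 6:
  After event 1: stock=47 > 6
  After event 2: stock=46 > 6
  After event 3: stock=39 > 6
  After event 4: stock=20 > 6
  After event 5: stock=17 > 6
  After event 6: stock=48 > 6
  After event 7: stock=40 > 6
  After event 8: stock=32 > 6
  After event 9: stock=28 > 6
  After event 10: stock=37 > 6
  After event 11: stock=35 > 6
  After event 12: stock=30 > 6
  After event 13: stock=28 > 6
  After event 14: stock=27 > 6
  After event 15: stock=6 <= 6 -> ALERT
Alert events: [15]. Count = 1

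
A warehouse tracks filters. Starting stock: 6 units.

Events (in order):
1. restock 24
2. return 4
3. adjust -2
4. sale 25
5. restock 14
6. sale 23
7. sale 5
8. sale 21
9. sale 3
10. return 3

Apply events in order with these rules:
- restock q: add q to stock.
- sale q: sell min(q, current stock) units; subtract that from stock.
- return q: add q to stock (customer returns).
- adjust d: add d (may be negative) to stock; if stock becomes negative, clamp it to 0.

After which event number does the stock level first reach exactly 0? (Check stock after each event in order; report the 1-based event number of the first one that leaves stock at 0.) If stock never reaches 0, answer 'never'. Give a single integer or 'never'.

Answer: 6

Derivation:
Processing events:
Start: stock = 6
  Event 1 (restock 24): 6 + 24 = 30
  Event 2 (return 4): 30 + 4 = 34
  Event 3 (adjust -2): 34 + -2 = 32
  Event 4 (sale 25): sell min(25,32)=25. stock: 32 - 25 = 7. total_sold = 25
  Event 5 (restock 14): 7 + 14 = 21
  Event 6 (sale 23): sell min(23,21)=21. stock: 21 - 21 = 0. total_sold = 46
  Event 7 (sale 5): sell min(5,0)=0. stock: 0 - 0 = 0. total_sold = 46
  Event 8 (sale 21): sell min(21,0)=0. stock: 0 - 0 = 0. total_sold = 46
  Event 9 (sale 3): sell min(3,0)=0. stock: 0 - 0 = 0. total_sold = 46
  Event 10 (return 3): 0 + 3 = 3
Final: stock = 3, total_sold = 46

First zero at event 6.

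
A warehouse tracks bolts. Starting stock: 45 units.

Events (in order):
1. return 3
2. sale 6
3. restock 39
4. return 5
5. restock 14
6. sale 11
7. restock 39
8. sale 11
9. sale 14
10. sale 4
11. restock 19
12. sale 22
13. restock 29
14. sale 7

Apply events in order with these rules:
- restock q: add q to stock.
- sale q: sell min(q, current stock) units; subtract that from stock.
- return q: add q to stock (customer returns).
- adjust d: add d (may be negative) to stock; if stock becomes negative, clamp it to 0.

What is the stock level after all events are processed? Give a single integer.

Processing events:
Start: stock = 45
  Event 1 (return 3): 45 + 3 = 48
  Event 2 (sale 6): sell min(6,48)=6. stock: 48 - 6 = 42. total_sold = 6
  Event 3 (restock 39): 42 + 39 = 81
  Event 4 (return 5): 81 + 5 = 86
  Event 5 (restock 14): 86 + 14 = 100
  Event 6 (sale 11): sell min(11,100)=11. stock: 100 - 11 = 89. total_sold = 17
  Event 7 (restock 39): 89 + 39 = 128
  Event 8 (sale 11): sell min(11,128)=11. stock: 128 - 11 = 117. total_sold = 28
  Event 9 (sale 14): sell min(14,117)=14. stock: 117 - 14 = 103. total_sold = 42
  Event 10 (sale 4): sell min(4,103)=4. stock: 103 - 4 = 99. total_sold = 46
  Event 11 (restock 19): 99 + 19 = 118
  Event 12 (sale 22): sell min(22,118)=22. stock: 118 - 22 = 96. total_sold = 68
  Event 13 (restock 29): 96 + 29 = 125
  Event 14 (sale 7): sell min(7,125)=7. stock: 125 - 7 = 118. total_sold = 75
Final: stock = 118, total_sold = 75

Answer: 118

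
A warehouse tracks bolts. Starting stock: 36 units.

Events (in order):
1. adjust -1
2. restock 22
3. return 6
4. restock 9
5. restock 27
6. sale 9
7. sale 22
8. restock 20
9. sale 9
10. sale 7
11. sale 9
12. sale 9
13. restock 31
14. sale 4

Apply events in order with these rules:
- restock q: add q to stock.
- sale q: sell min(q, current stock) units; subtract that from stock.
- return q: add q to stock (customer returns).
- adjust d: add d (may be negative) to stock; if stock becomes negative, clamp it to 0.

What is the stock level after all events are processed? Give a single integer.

Processing events:
Start: stock = 36
  Event 1 (adjust -1): 36 + -1 = 35
  Event 2 (restock 22): 35 + 22 = 57
  Event 3 (return 6): 57 + 6 = 63
  Event 4 (restock 9): 63 + 9 = 72
  Event 5 (restock 27): 72 + 27 = 99
  Event 6 (sale 9): sell min(9,99)=9. stock: 99 - 9 = 90. total_sold = 9
  Event 7 (sale 22): sell min(22,90)=22. stock: 90 - 22 = 68. total_sold = 31
  Event 8 (restock 20): 68 + 20 = 88
  Event 9 (sale 9): sell min(9,88)=9. stock: 88 - 9 = 79. total_sold = 40
  Event 10 (sale 7): sell min(7,79)=7. stock: 79 - 7 = 72. total_sold = 47
  Event 11 (sale 9): sell min(9,72)=9. stock: 72 - 9 = 63. total_sold = 56
  Event 12 (sale 9): sell min(9,63)=9. stock: 63 - 9 = 54. total_sold = 65
  Event 13 (restock 31): 54 + 31 = 85
  Event 14 (sale 4): sell min(4,85)=4. stock: 85 - 4 = 81. total_sold = 69
Final: stock = 81, total_sold = 69

Answer: 81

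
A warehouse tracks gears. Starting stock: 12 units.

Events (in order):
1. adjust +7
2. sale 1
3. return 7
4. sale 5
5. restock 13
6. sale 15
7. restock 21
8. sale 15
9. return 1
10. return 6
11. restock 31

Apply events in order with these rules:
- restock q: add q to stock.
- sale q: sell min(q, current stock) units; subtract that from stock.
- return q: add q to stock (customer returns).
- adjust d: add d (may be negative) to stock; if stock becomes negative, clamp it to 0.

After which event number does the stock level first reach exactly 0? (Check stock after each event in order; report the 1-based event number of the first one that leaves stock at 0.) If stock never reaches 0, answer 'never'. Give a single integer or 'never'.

Processing events:
Start: stock = 12
  Event 1 (adjust +7): 12 + 7 = 19
  Event 2 (sale 1): sell min(1,19)=1. stock: 19 - 1 = 18. total_sold = 1
  Event 3 (return 7): 18 + 7 = 25
  Event 4 (sale 5): sell min(5,25)=5. stock: 25 - 5 = 20. total_sold = 6
  Event 5 (restock 13): 20 + 13 = 33
  Event 6 (sale 15): sell min(15,33)=15. stock: 33 - 15 = 18. total_sold = 21
  Event 7 (restock 21): 18 + 21 = 39
  Event 8 (sale 15): sell min(15,39)=15. stock: 39 - 15 = 24. total_sold = 36
  Event 9 (return 1): 24 + 1 = 25
  Event 10 (return 6): 25 + 6 = 31
  Event 11 (restock 31): 31 + 31 = 62
Final: stock = 62, total_sold = 36

Stock never reaches 0.

Answer: never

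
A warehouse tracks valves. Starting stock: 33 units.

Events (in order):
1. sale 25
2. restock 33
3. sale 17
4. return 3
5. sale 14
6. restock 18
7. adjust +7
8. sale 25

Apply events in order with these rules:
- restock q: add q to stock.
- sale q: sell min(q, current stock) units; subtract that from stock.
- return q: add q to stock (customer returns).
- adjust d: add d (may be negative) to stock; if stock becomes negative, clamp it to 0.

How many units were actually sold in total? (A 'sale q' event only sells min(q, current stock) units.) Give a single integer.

Answer: 81

Derivation:
Processing events:
Start: stock = 33
  Event 1 (sale 25): sell min(25,33)=25. stock: 33 - 25 = 8. total_sold = 25
  Event 2 (restock 33): 8 + 33 = 41
  Event 3 (sale 17): sell min(17,41)=17. stock: 41 - 17 = 24. total_sold = 42
  Event 4 (return 3): 24 + 3 = 27
  Event 5 (sale 14): sell min(14,27)=14. stock: 27 - 14 = 13. total_sold = 56
  Event 6 (restock 18): 13 + 18 = 31
  Event 7 (adjust +7): 31 + 7 = 38
  Event 8 (sale 25): sell min(25,38)=25. stock: 38 - 25 = 13. total_sold = 81
Final: stock = 13, total_sold = 81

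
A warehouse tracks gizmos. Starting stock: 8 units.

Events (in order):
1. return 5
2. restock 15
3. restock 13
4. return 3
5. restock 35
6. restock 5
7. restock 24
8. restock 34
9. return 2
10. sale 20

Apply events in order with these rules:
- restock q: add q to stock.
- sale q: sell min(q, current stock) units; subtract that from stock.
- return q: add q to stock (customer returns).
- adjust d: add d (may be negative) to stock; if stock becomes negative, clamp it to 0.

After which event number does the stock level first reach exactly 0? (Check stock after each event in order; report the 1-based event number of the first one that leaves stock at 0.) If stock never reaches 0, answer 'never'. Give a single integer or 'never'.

Answer: never

Derivation:
Processing events:
Start: stock = 8
  Event 1 (return 5): 8 + 5 = 13
  Event 2 (restock 15): 13 + 15 = 28
  Event 3 (restock 13): 28 + 13 = 41
  Event 4 (return 3): 41 + 3 = 44
  Event 5 (restock 35): 44 + 35 = 79
  Event 6 (restock 5): 79 + 5 = 84
  Event 7 (restock 24): 84 + 24 = 108
  Event 8 (restock 34): 108 + 34 = 142
  Event 9 (return 2): 142 + 2 = 144
  Event 10 (sale 20): sell min(20,144)=20. stock: 144 - 20 = 124. total_sold = 20
Final: stock = 124, total_sold = 20

Stock never reaches 0.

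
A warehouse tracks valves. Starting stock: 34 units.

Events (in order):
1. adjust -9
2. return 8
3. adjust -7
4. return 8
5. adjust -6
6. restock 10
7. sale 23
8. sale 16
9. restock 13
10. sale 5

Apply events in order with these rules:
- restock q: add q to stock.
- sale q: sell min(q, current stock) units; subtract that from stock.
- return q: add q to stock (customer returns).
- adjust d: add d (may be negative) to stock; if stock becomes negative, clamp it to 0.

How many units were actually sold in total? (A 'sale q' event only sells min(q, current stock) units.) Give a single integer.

Answer: 43

Derivation:
Processing events:
Start: stock = 34
  Event 1 (adjust -9): 34 + -9 = 25
  Event 2 (return 8): 25 + 8 = 33
  Event 3 (adjust -7): 33 + -7 = 26
  Event 4 (return 8): 26 + 8 = 34
  Event 5 (adjust -6): 34 + -6 = 28
  Event 6 (restock 10): 28 + 10 = 38
  Event 7 (sale 23): sell min(23,38)=23. stock: 38 - 23 = 15. total_sold = 23
  Event 8 (sale 16): sell min(16,15)=15. stock: 15 - 15 = 0. total_sold = 38
  Event 9 (restock 13): 0 + 13 = 13
  Event 10 (sale 5): sell min(5,13)=5. stock: 13 - 5 = 8. total_sold = 43
Final: stock = 8, total_sold = 43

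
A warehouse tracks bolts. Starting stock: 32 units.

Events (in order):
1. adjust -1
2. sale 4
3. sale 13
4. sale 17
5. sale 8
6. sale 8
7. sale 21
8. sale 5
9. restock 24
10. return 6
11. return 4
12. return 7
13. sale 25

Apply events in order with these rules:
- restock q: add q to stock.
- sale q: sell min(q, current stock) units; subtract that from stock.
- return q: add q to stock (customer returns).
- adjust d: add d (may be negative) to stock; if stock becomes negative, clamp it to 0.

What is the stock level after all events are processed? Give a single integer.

Answer: 16

Derivation:
Processing events:
Start: stock = 32
  Event 1 (adjust -1): 32 + -1 = 31
  Event 2 (sale 4): sell min(4,31)=4. stock: 31 - 4 = 27. total_sold = 4
  Event 3 (sale 13): sell min(13,27)=13. stock: 27 - 13 = 14. total_sold = 17
  Event 4 (sale 17): sell min(17,14)=14. stock: 14 - 14 = 0. total_sold = 31
  Event 5 (sale 8): sell min(8,0)=0. stock: 0 - 0 = 0. total_sold = 31
  Event 6 (sale 8): sell min(8,0)=0. stock: 0 - 0 = 0. total_sold = 31
  Event 7 (sale 21): sell min(21,0)=0. stock: 0 - 0 = 0. total_sold = 31
  Event 8 (sale 5): sell min(5,0)=0. stock: 0 - 0 = 0. total_sold = 31
  Event 9 (restock 24): 0 + 24 = 24
  Event 10 (return 6): 24 + 6 = 30
  Event 11 (return 4): 30 + 4 = 34
  Event 12 (return 7): 34 + 7 = 41
  Event 13 (sale 25): sell min(25,41)=25. stock: 41 - 25 = 16. total_sold = 56
Final: stock = 16, total_sold = 56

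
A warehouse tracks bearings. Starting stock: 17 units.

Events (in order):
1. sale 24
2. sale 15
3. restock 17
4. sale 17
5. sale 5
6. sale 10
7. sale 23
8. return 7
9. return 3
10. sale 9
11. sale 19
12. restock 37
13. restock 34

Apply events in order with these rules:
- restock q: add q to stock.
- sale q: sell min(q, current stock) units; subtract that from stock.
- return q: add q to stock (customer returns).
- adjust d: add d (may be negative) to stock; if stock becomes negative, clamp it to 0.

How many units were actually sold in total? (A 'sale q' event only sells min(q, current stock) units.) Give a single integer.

Answer: 44

Derivation:
Processing events:
Start: stock = 17
  Event 1 (sale 24): sell min(24,17)=17. stock: 17 - 17 = 0. total_sold = 17
  Event 2 (sale 15): sell min(15,0)=0. stock: 0 - 0 = 0. total_sold = 17
  Event 3 (restock 17): 0 + 17 = 17
  Event 4 (sale 17): sell min(17,17)=17. stock: 17 - 17 = 0. total_sold = 34
  Event 5 (sale 5): sell min(5,0)=0. stock: 0 - 0 = 0. total_sold = 34
  Event 6 (sale 10): sell min(10,0)=0. stock: 0 - 0 = 0. total_sold = 34
  Event 7 (sale 23): sell min(23,0)=0. stock: 0 - 0 = 0. total_sold = 34
  Event 8 (return 7): 0 + 7 = 7
  Event 9 (return 3): 7 + 3 = 10
  Event 10 (sale 9): sell min(9,10)=9. stock: 10 - 9 = 1. total_sold = 43
  Event 11 (sale 19): sell min(19,1)=1. stock: 1 - 1 = 0. total_sold = 44
  Event 12 (restock 37): 0 + 37 = 37
  Event 13 (restock 34): 37 + 34 = 71
Final: stock = 71, total_sold = 44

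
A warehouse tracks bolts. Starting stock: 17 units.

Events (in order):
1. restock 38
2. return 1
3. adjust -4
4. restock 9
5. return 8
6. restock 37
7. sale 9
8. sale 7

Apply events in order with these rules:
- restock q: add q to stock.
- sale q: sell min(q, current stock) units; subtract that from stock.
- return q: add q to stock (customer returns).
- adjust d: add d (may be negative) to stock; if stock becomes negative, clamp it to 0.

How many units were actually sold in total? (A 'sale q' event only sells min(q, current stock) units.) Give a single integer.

Answer: 16

Derivation:
Processing events:
Start: stock = 17
  Event 1 (restock 38): 17 + 38 = 55
  Event 2 (return 1): 55 + 1 = 56
  Event 3 (adjust -4): 56 + -4 = 52
  Event 4 (restock 9): 52 + 9 = 61
  Event 5 (return 8): 61 + 8 = 69
  Event 6 (restock 37): 69 + 37 = 106
  Event 7 (sale 9): sell min(9,106)=9. stock: 106 - 9 = 97. total_sold = 9
  Event 8 (sale 7): sell min(7,97)=7. stock: 97 - 7 = 90. total_sold = 16
Final: stock = 90, total_sold = 16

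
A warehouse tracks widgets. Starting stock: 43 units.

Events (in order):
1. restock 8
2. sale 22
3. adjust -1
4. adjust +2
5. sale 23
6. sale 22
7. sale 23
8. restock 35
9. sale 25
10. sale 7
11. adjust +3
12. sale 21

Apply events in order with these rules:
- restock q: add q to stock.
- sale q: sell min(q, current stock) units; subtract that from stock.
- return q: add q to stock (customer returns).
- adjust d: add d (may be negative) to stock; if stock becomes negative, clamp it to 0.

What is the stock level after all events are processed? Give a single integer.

Processing events:
Start: stock = 43
  Event 1 (restock 8): 43 + 8 = 51
  Event 2 (sale 22): sell min(22,51)=22. stock: 51 - 22 = 29. total_sold = 22
  Event 3 (adjust -1): 29 + -1 = 28
  Event 4 (adjust +2): 28 + 2 = 30
  Event 5 (sale 23): sell min(23,30)=23. stock: 30 - 23 = 7. total_sold = 45
  Event 6 (sale 22): sell min(22,7)=7. stock: 7 - 7 = 0. total_sold = 52
  Event 7 (sale 23): sell min(23,0)=0. stock: 0 - 0 = 0. total_sold = 52
  Event 8 (restock 35): 0 + 35 = 35
  Event 9 (sale 25): sell min(25,35)=25. stock: 35 - 25 = 10. total_sold = 77
  Event 10 (sale 7): sell min(7,10)=7. stock: 10 - 7 = 3. total_sold = 84
  Event 11 (adjust +3): 3 + 3 = 6
  Event 12 (sale 21): sell min(21,6)=6. stock: 6 - 6 = 0. total_sold = 90
Final: stock = 0, total_sold = 90

Answer: 0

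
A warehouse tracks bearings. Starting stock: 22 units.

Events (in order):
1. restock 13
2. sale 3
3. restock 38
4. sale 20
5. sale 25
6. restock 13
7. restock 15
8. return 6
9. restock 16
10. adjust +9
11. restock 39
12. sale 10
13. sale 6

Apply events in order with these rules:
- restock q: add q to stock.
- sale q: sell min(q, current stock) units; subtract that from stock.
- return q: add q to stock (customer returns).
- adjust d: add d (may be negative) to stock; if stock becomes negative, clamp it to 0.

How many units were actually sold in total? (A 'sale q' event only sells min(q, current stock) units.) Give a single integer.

Answer: 64

Derivation:
Processing events:
Start: stock = 22
  Event 1 (restock 13): 22 + 13 = 35
  Event 2 (sale 3): sell min(3,35)=3. stock: 35 - 3 = 32. total_sold = 3
  Event 3 (restock 38): 32 + 38 = 70
  Event 4 (sale 20): sell min(20,70)=20. stock: 70 - 20 = 50. total_sold = 23
  Event 5 (sale 25): sell min(25,50)=25. stock: 50 - 25 = 25. total_sold = 48
  Event 6 (restock 13): 25 + 13 = 38
  Event 7 (restock 15): 38 + 15 = 53
  Event 8 (return 6): 53 + 6 = 59
  Event 9 (restock 16): 59 + 16 = 75
  Event 10 (adjust +9): 75 + 9 = 84
  Event 11 (restock 39): 84 + 39 = 123
  Event 12 (sale 10): sell min(10,123)=10. stock: 123 - 10 = 113. total_sold = 58
  Event 13 (sale 6): sell min(6,113)=6. stock: 113 - 6 = 107. total_sold = 64
Final: stock = 107, total_sold = 64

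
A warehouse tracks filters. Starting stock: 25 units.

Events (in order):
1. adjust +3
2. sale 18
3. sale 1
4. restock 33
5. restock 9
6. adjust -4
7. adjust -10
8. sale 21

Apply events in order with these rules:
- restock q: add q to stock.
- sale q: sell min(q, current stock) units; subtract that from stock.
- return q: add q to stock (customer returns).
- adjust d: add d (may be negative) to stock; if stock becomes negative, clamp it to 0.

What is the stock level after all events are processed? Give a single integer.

Answer: 16

Derivation:
Processing events:
Start: stock = 25
  Event 1 (adjust +3): 25 + 3 = 28
  Event 2 (sale 18): sell min(18,28)=18. stock: 28 - 18 = 10. total_sold = 18
  Event 3 (sale 1): sell min(1,10)=1. stock: 10 - 1 = 9. total_sold = 19
  Event 4 (restock 33): 9 + 33 = 42
  Event 5 (restock 9): 42 + 9 = 51
  Event 6 (adjust -4): 51 + -4 = 47
  Event 7 (adjust -10): 47 + -10 = 37
  Event 8 (sale 21): sell min(21,37)=21. stock: 37 - 21 = 16. total_sold = 40
Final: stock = 16, total_sold = 40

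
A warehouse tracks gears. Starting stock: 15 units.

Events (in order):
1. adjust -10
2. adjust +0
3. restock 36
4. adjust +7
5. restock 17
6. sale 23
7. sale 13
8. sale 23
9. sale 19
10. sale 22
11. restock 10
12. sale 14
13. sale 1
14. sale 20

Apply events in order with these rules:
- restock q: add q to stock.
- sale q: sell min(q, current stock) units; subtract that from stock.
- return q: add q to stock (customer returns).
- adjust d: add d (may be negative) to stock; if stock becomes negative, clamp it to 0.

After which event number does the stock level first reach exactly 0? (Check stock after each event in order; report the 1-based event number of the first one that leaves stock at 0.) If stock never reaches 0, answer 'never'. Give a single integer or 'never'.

Processing events:
Start: stock = 15
  Event 1 (adjust -10): 15 + -10 = 5
  Event 2 (adjust +0): 5 + 0 = 5
  Event 3 (restock 36): 5 + 36 = 41
  Event 4 (adjust +7): 41 + 7 = 48
  Event 5 (restock 17): 48 + 17 = 65
  Event 6 (sale 23): sell min(23,65)=23. stock: 65 - 23 = 42. total_sold = 23
  Event 7 (sale 13): sell min(13,42)=13. stock: 42 - 13 = 29. total_sold = 36
  Event 8 (sale 23): sell min(23,29)=23. stock: 29 - 23 = 6. total_sold = 59
  Event 9 (sale 19): sell min(19,6)=6. stock: 6 - 6 = 0. total_sold = 65
  Event 10 (sale 22): sell min(22,0)=0. stock: 0 - 0 = 0. total_sold = 65
  Event 11 (restock 10): 0 + 10 = 10
  Event 12 (sale 14): sell min(14,10)=10. stock: 10 - 10 = 0. total_sold = 75
  Event 13 (sale 1): sell min(1,0)=0. stock: 0 - 0 = 0. total_sold = 75
  Event 14 (sale 20): sell min(20,0)=0. stock: 0 - 0 = 0. total_sold = 75
Final: stock = 0, total_sold = 75

First zero at event 9.

Answer: 9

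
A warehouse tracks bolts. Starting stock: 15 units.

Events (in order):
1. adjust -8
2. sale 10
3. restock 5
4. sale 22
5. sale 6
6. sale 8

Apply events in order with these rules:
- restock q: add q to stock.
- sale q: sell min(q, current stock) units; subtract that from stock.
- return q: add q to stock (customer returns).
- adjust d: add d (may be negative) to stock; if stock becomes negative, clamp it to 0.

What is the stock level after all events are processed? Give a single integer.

Answer: 0

Derivation:
Processing events:
Start: stock = 15
  Event 1 (adjust -8): 15 + -8 = 7
  Event 2 (sale 10): sell min(10,7)=7. stock: 7 - 7 = 0. total_sold = 7
  Event 3 (restock 5): 0 + 5 = 5
  Event 4 (sale 22): sell min(22,5)=5. stock: 5 - 5 = 0. total_sold = 12
  Event 5 (sale 6): sell min(6,0)=0. stock: 0 - 0 = 0. total_sold = 12
  Event 6 (sale 8): sell min(8,0)=0. stock: 0 - 0 = 0. total_sold = 12
Final: stock = 0, total_sold = 12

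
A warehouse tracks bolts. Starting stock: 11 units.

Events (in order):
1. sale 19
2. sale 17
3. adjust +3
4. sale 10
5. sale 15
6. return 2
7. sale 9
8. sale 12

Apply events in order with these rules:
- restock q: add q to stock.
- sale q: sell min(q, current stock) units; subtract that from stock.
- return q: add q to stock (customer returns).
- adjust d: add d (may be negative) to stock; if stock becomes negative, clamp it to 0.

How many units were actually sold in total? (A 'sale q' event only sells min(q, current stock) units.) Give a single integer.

Processing events:
Start: stock = 11
  Event 1 (sale 19): sell min(19,11)=11. stock: 11 - 11 = 0. total_sold = 11
  Event 2 (sale 17): sell min(17,0)=0. stock: 0 - 0 = 0. total_sold = 11
  Event 3 (adjust +3): 0 + 3 = 3
  Event 4 (sale 10): sell min(10,3)=3. stock: 3 - 3 = 0. total_sold = 14
  Event 5 (sale 15): sell min(15,0)=0. stock: 0 - 0 = 0. total_sold = 14
  Event 6 (return 2): 0 + 2 = 2
  Event 7 (sale 9): sell min(9,2)=2. stock: 2 - 2 = 0. total_sold = 16
  Event 8 (sale 12): sell min(12,0)=0. stock: 0 - 0 = 0. total_sold = 16
Final: stock = 0, total_sold = 16

Answer: 16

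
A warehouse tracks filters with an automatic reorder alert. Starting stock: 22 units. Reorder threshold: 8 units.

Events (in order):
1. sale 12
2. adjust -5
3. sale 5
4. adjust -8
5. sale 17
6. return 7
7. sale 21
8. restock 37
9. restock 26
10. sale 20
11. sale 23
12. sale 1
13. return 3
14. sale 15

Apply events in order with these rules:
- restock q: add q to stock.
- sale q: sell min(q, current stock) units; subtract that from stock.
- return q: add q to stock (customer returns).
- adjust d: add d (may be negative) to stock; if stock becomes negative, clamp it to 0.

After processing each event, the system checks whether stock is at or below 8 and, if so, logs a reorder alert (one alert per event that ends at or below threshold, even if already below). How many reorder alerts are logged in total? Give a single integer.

Answer: 7

Derivation:
Processing events:
Start: stock = 22
  Event 1 (sale 12): sell min(12,22)=12. stock: 22 - 12 = 10. total_sold = 12
  Event 2 (adjust -5): 10 + -5 = 5
  Event 3 (sale 5): sell min(5,5)=5. stock: 5 - 5 = 0. total_sold = 17
  Event 4 (adjust -8): 0 + -8 = 0 (clamped to 0)
  Event 5 (sale 17): sell min(17,0)=0. stock: 0 - 0 = 0. total_sold = 17
  Event 6 (return 7): 0 + 7 = 7
  Event 7 (sale 21): sell min(21,7)=7. stock: 7 - 7 = 0. total_sold = 24
  Event 8 (restock 37): 0 + 37 = 37
  Event 9 (restock 26): 37 + 26 = 63
  Event 10 (sale 20): sell min(20,63)=20. stock: 63 - 20 = 43. total_sold = 44
  Event 11 (sale 23): sell min(23,43)=23. stock: 43 - 23 = 20. total_sold = 67
  Event 12 (sale 1): sell min(1,20)=1. stock: 20 - 1 = 19. total_sold = 68
  Event 13 (return 3): 19 + 3 = 22
  Event 14 (sale 15): sell min(15,22)=15. stock: 22 - 15 = 7. total_sold = 83
Final: stock = 7, total_sold = 83

Checking against threshold 8:
  After event 1: stock=10 > 8
  After event 2: stock=5 <= 8 -> ALERT
  After event 3: stock=0 <= 8 -> ALERT
  After event 4: stock=0 <= 8 -> ALERT
  After event 5: stock=0 <= 8 -> ALERT
  After event 6: stock=7 <= 8 -> ALERT
  After event 7: stock=0 <= 8 -> ALERT
  After event 8: stock=37 > 8
  After event 9: stock=63 > 8
  After event 10: stock=43 > 8
  After event 11: stock=20 > 8
  After event 12: stock=19 > 8
  After event 13: stock=22 > 8
  After event 14: stock=7 <= 8 -> ALERT
Alert events: [2, 3, 4, 5, 6, 7, 14]. Count = 7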